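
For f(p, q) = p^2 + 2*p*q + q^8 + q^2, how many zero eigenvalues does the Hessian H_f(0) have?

The Hessian at 0 is [[2, 2], [2, 2]] of rank 1; hence corank 1.

1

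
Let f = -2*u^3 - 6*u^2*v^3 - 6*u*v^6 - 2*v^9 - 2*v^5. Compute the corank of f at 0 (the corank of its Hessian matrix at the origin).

Hessian at 0 has rank 0.

2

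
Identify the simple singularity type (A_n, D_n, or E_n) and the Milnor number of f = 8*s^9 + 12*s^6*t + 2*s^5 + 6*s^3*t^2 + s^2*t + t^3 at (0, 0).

Type D_{4}, Milnor number mu = 4.

The Hessian of f at 0 has rank 0. Corank 2; j^3 = t*(s^2 + t^2) splits into three distinct lines over C (the quadratic factor has nonzero discriminant), so D_4.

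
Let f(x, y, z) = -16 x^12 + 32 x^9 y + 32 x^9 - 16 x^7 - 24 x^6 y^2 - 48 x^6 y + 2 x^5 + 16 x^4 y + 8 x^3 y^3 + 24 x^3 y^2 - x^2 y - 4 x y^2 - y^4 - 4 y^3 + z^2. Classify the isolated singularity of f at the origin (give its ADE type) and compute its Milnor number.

Type D5, Milnor number mu = 5.

The Hessian of f at 0 has rank 1. Corank 2; j^3 = -y*(x + 2*y)^2 has shape L^2 M (L != M), so D-series; mu = 5 gives D_5.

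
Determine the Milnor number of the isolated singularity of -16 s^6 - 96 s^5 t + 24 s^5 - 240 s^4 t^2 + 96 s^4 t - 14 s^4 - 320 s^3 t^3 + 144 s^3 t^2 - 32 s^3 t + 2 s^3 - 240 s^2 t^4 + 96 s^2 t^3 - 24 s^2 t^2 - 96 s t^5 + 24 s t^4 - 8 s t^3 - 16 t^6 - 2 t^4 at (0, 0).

The Hessian of f at 0 has rank 0. Corank 2; j^3 = 2*s^3 is a perfect cube, so E-series; the 4-jet and mu = 6 give E_6.

6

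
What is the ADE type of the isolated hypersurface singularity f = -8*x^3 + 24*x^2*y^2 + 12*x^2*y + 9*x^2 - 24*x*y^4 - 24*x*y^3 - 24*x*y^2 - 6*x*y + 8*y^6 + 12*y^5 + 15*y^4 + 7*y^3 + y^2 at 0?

A_2

The Hessian of f at 0 is [[18, -6], [-6, 2]] with rank 1, so corank 1. A Groebner basis of the Jacobian ideal J(f) in C{x,y} is {y^2, x - y/3}; counting standard monomials gives mu = 2. Corank 1: A-series; mu = 2 gives A_2.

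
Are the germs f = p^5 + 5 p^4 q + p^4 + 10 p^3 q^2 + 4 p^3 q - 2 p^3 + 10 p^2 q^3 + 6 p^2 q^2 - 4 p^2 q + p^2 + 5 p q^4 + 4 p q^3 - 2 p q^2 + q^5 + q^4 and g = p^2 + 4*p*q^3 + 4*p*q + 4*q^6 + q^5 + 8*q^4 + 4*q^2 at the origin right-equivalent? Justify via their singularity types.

The Hessian of f at 0 has rank 1. Corank 1: A-series; mu = 4 gives A_4. The Hessian of g at 0 has rank 1. Corank 1: A-series; mu = 4 gives A_4. Both have type A_4, hence right-equivalent.

Yes.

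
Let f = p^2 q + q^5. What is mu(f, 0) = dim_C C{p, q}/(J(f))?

The Hessian of f at 0 is [[0, 0], [0, 0]] with rank 0, so corank 2. A Groebner basis of the Jacobian ideal J(f) in C{p,q} is {p^2/5 + q^4, p^3, p*q}; counting standard monomials gives mu = 6. Corank 2; j^3 = p^2*q has shape L^2 M (L != M), so D-series; mu = 6 gives D_6.

6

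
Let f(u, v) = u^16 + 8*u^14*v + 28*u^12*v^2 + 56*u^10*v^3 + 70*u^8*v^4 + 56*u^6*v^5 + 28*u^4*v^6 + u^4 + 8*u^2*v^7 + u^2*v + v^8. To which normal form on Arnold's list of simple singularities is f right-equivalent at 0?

D_{9}

The Hessian of f at 0 is [[0, 0], [0, 0]] with rank 0, so corank 2. A Groebner basis of the Jacobian ideal J(f) in C{u,v} is {u^2/8 + v^7, u^3, u*v}; counting standard monomials gives mu = 9. Corank 2; j^3 = u^2*v has shape L^2 M (L != M), so D-series; mu = 9 gives D_9.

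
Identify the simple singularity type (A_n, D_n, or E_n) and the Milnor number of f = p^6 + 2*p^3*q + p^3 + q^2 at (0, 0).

Type A2, Milnor number mu = 2.

The Hessian of f at 0 is [[0, 0], [0, 2]] with rank 1, so corank 1. A Groebner basis of the Jacobian ideal J(f) in C{p,q} is {p^2, q}; counting standard monomials gives mu = 2. Corank 1: A-series; mu = 2 gives A_2.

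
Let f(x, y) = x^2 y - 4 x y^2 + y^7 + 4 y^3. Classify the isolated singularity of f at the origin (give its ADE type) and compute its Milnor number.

Type D_8, Milnor number mu = 8.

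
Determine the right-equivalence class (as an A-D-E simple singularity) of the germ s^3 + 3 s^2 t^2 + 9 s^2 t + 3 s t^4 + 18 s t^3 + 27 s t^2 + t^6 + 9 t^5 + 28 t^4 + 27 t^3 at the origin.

E_{6}

The Hessian of f at 0 is [[0, 0], [0, 0]] with rank 0, so corank 2. A Groebner basis of the Jacobian ideal J(f) in C{s,t} is {s^3 + 27*s^2/2 + 81*s*t + 243*t^2/2, s^2*t - 3*s^2 - 18*s*t - 27*t^2, s^2/2 + s*t^2 + 3*s*t + 9*t^2/2, t^3}; counting standard monomials gives mu = 6. Corank 2; j^3 = (s + 3*t)^3 is a perfect cube, so E-series; the 4-jet and mu = 6 give E_6.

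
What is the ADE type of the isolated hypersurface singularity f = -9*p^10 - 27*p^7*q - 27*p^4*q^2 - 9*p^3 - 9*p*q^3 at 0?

E_{7}

The Hessian of f at 0 is [[0, 0], [0, 0]] with rank 0, so corank 2. A Groebner basis of the Jacobian ideal J(f) in C{p,q} is {p^3, p*q^2, 3*p^2 + q^3}; counting standard monomials gives mu = 7. Corank 2; j^3 = -9*p^3 is a perfect cube, so E-series; the 4-jet and mu = 7 give E_7.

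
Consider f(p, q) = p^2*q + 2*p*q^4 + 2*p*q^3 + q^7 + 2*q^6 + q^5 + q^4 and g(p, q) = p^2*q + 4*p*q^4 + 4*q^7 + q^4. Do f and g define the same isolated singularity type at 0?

The Hessian of f at 0 is [[0, 0], [0, 0]] with rank 0, so corank 2. A Groebner basis of the Jacobian ideal J(f) in C{p,q} is {p*q^2, p*q + q^3, p^2 - 4*p*q}; counting standard monomials gives mu = 5. Corank 2; j^3 = p^2*q has shape L^2 M (L != M), so D-series; mu = 5 gives D_5. The Hessian of g at 0 is [[0, 0], [0, 0]] with rank 0, so corank 2. A Groebner basis of the Jacobian ideal J(g) in C{p,q} is {p^3, p^2/4 + q^3, p*q}; counting standard monomials gives mu = 5. Corank 2; j^3 = p^2*q has shape L^2 M (L != M), so D-series; mu = 5 gives D_5. Both have type D_5, hence right-equivalent.

Yes.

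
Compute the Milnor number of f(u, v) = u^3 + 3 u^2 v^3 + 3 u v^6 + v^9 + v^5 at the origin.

8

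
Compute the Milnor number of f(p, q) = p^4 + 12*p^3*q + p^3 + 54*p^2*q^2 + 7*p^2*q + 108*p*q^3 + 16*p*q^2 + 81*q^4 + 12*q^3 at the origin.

The Hessian of f at 0 has rank 0. Corank 2; j^3 = (p + 2*q)^2*(p + 3*q) has shape L^2 M (L != M), so D-series; mu = 5 gives D_5.

5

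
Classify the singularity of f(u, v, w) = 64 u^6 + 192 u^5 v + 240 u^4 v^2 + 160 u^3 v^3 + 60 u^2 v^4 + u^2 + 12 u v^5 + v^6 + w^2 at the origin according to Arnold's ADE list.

A5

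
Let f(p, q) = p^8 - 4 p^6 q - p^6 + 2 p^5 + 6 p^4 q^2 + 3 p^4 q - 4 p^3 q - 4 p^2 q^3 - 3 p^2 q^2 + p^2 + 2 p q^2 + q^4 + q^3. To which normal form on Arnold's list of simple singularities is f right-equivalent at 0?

A_2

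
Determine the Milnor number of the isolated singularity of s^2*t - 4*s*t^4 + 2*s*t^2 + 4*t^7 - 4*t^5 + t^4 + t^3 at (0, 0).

The Hessian of f at 0 is [[0, 0], [0, 0]] with rank 0, so corank 2. A Groebner basis of the Jacobian ideal J(f) in C{s,t} is {s^3 - s^2/4 + t^2/4, s^2/4 + t^3 - t^2/4, s*t + t^2}; counting standard monomials gives mu = 5. Corank 2; j^3 = t*(s + t)^2 has shape L^2 M (L != M), so D-series; mu = 5 gives D_5.

5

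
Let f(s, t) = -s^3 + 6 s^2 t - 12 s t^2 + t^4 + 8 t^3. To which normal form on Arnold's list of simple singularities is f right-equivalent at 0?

The Hessian of f at 0 has rank 0. Corank 2; j^3 = -(s - 2*t)^3 is a perfect cube, so E-series; the 4-jet and mu = 6 give E_6.

E_6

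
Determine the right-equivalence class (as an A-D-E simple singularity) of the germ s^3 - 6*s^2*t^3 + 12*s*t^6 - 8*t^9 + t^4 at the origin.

E_{6}

The Hessian of f at 0 is [[0, 0], [0, 0]] with rank 0, so corank 2. A Groebner basis of the Jacobian ideal J(f) in C{s,t} is {t^3, s^2}; counting standard monomials gives mu = 6. Corank 2; j^3 = s^3 is a perfect cube, so E-series; the 4-jet and mu = 6 give E_6.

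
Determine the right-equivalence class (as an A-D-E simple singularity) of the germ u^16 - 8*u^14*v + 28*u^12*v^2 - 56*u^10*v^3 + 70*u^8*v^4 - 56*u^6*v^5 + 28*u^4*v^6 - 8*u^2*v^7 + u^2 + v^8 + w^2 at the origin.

The Hessian of f at 0 has rank 2. Corank 1: A-series; mu = 7 gives A_7.

A_{7}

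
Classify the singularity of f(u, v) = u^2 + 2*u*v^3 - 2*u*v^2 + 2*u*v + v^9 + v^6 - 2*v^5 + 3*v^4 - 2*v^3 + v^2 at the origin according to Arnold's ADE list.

A8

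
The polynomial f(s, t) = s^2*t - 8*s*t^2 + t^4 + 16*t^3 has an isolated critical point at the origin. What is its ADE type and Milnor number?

The Hessian of f at 0 is [[0, 0], [0, 0]] with rank 0, so corank 2. A Groebner basis of the Jacobian ideal J(f) in C{s,t} is {s^3 + 16*s^2 - 256*t^2, s^2/4 + t^3 - 4*t^2, s*t - 4*t^2}; counting standard monomials gives mu = 5. Corank 2; j^3 = t*(s - 4*t)^2 has shape L^2 M (L != M), so D-series; mu = 5 gives D_5.

Type D_{5}, Milnor number mu = 5.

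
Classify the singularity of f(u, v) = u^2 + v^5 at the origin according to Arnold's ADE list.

A_4

The Hessian of f at 0 has rank 1. Corank 1: A-series; mu = 4 gives A_4.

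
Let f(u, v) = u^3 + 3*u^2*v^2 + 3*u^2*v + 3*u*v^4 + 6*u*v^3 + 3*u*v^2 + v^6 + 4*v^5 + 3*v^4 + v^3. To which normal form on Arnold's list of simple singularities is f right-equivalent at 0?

E_{8}

The Hessian of f at 0 has rank 0. Corank 2; j^3 = (u + v)^3 is a perfect cube, so E-series; the 5-jet and mu = 8 give E_8.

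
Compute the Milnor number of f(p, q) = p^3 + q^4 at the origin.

6

The Hessian of f at 0 is [[0, 0], [0, 0]] with rank 0, so corank 2. A Groebner basis of the Jacobian ideal J(f) in C{p,q} is {q^3, p^2}; counting standard monomials gives mu = 6. Corank 2; j^3 = p^3 is a perfect cube, so E-series; the 4-jet and mu = 6 give E_6.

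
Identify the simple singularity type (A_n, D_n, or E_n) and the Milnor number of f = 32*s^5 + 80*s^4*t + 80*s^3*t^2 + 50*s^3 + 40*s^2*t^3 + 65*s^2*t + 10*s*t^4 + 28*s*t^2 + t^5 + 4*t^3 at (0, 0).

Type D_{6}, Milnor number mu = 6.

The Hessian of f at 0 has rank 0. Corank 2; j^3 = (2*s + t)*(5*s + 2*t)^2 has shape L^2 M (L != M), so D-series; mu = 6 gives D_6.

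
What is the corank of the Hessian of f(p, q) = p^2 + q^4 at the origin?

1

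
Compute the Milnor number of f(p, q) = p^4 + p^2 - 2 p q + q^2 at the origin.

The Hessian of f at 0 is [[2, -2], [-2, 2]] with rank 1, so corank 1. A Groebner basis of the Jacobian ideal J(f) in C{p,q} is {q^3, p - q}; counting standard monomials gives mu = 3. Corank 1: A-series; mu = 3 gives A_3.

3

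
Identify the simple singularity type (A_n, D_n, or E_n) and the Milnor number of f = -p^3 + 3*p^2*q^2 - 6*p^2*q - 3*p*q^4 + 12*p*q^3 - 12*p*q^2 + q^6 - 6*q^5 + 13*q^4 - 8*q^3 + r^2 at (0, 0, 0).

Type E_6, Milnor number mu = 6.

The Hessian of f at 0 is [[0, 0, 0], [0, 0, 0], [0, 0, 2]] with rank 1, so corank 2. A Groebner basis of the Jacobian ideal J(f) in C{p,q,r} is {p^3 - 6*p^2 - 24*p*q - 24*q^2, p^2*q + 2*p^2 + 8*p*q + 8*q^2, -p^2/2 + p*q^2 - 2*p*q - 2*q^2, q^3, r}; counting standard monomials gives mu = 6. Corank 2; j^3 = -(p + 2*q)^3 is a perfect cube, so E-series; the 4-jet and mu = 6 give E_6.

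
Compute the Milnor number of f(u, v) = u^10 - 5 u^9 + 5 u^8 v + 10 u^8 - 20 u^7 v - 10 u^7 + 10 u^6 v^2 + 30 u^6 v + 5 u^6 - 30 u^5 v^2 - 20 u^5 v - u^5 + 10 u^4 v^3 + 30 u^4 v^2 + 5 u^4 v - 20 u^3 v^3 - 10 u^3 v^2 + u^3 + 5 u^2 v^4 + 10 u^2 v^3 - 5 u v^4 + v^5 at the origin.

The Hessian of f at 0 is [[0, 0], [0, 0]] with rank 0, so corank 2. A Groebner basis of the Jacobian ideal J(f) in C{u,v} is {v^5, u*v^3 - v^4/4, u^2}; counting standard monomials gives mu = 8. Corank 2; j^3 = u^3 is a perfect cube, so E-series; the 5-jet and mu = 8 give E_8.

8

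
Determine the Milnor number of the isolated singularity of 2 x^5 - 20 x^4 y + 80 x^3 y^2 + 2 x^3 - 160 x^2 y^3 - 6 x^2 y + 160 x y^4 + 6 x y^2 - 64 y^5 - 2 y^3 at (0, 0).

8

The Hessian of f at 0 has rank 0. Corank 2; j^3 = 2*(x - y)^3 is a perfect cube, so E-series; the 5-jet and mu = 8 give E_8.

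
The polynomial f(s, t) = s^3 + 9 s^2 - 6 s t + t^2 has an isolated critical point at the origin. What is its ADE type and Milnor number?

Type A_{2}, Milnor number mu = 2.

The Hessian of f at 0 has rank 1. Corank 1: A-series; mu = 2 gives A_2.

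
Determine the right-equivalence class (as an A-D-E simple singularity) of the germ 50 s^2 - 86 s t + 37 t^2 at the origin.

A_{1}

The Hessian of f at 0 is [[100, -86], [-86, 74]] with rank 2, so corank 0. A Groebner basis of the Jacobian ideal J(f) in C{s,t} is {s, t}; counting standard monomials gives mu = 1. Corank 0: nondegenerate Morse point, so A_1.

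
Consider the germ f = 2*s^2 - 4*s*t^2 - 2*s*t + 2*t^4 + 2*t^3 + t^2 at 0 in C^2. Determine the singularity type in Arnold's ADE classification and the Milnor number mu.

Type A1, Milnor number mu = 1.

The Hessian of f at 0 is [[4, -2], [-2, 2]] with rank 2, so corank 0. A Groebner basis of the Jacobian ideal J(f) in C{s,t} is {s, t}; counting standard monomials gives mu = 1. Corank 0: nondegenerate Morse point, so A_1.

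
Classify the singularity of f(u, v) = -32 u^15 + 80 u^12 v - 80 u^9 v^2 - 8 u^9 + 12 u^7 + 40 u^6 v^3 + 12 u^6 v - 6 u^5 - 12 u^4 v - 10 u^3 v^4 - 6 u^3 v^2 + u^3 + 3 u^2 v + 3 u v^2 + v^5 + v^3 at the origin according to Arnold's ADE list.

E8

The Hessian of f at 0 is [[0, 0], [0, 0]] with rank 0, so corank 2. A Groebner basis of the Jacobian ideal J(f) in C{u,v} is {u^2/4 + u*v^3 + u*v/2 + v^2/4, v^4, u^3 - 3*u*v^2 - 2*v^3, u^2*v + 2*u*v^2 + v^3}; counting standard monomials gives mu = 8. Corank 2; j^3 = (u + v)^3 is a perfect cube, so E-series; the 5-jet and mu = 8 give E_8.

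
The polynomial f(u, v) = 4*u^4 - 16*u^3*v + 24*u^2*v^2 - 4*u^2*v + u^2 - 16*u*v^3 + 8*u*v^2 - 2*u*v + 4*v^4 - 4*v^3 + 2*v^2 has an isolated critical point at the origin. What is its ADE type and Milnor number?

Type A_{1}, Milnor number mu = 1.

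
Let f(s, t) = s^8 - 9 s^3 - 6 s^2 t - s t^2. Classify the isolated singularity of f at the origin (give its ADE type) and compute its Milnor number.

Type D9, Milnor number mu = 9.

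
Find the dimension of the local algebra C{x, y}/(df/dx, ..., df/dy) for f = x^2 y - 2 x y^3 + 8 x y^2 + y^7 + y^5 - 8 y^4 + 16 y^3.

The Hessian of f at 0 is [[0, 0], [0, 0]] with rank 0, so corank 2. A Groebner basis of the Jacobian ideal J(f) in C{x,y} is {x^2*y^2 + 8*x^2*y + x^2/7 + 335*x*y^2/7 + 452*x*y/7 + 256*y^2, x^3 + 12*x^2*y + x^2/7 + 335*x*y^2/7 + 452*x*y/7 + 256*y^2, -x*y + y^3 - 4*y^2}; counting standard monomials gives mu = 8. Corank 2; j^3 = y*(x + 4*y)^2 has shape L^2 M (L != M), so D-series; mu = 8 gives D_8.

8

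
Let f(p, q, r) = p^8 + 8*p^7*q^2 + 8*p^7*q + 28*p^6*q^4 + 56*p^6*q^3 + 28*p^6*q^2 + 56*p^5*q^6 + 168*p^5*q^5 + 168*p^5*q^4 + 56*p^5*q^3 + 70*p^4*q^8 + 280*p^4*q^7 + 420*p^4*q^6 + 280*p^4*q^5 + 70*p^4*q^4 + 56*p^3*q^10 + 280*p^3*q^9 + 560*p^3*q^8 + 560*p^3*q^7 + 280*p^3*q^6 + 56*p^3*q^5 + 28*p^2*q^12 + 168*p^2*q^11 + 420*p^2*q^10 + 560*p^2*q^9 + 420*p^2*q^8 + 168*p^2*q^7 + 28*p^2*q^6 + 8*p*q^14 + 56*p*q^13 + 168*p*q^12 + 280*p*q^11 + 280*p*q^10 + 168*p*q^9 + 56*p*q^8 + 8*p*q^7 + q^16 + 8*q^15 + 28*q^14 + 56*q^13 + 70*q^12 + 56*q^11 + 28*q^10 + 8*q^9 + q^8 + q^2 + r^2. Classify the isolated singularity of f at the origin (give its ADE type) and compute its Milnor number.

The Hessian of f at 0 has rank 2. Corank 1: A-series; mu = 7 gives A_7.

Type A7, Milnor number mu = 7.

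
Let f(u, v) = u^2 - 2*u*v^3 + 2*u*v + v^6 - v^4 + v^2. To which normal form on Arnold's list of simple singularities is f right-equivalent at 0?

The Hessian of f at 0 has rank 1. Corank 1: A-series; mu = 3 gives A_3.

A_3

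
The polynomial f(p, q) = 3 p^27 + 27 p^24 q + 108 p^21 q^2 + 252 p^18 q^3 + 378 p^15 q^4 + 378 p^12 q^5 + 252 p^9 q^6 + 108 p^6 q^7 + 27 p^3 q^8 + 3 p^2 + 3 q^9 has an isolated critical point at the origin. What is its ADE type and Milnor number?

The Hessian of f at 0 is [[6, 0], [0, 0]] with rank 1, so corank 1. A Groebner basis of the Jacobian ideal J(f) in C{p,q} is {q^8, p}; counting standard monomials gives mu = 8. Corank 1: A-series; mu = 8 gives A_8.

Type A_8, Milnor number mu = 8.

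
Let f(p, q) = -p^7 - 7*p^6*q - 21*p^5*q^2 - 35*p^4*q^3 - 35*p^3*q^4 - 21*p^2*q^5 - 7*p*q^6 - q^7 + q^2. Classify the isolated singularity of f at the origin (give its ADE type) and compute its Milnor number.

The Hessian of f at 0 is [[0, 0], [0, 2]] with rank 1, so corank 1. A Groebner basis of the Jacobian ideal J(f) in C{p,q} is {p^6, q}; counting standard monomials gives mu = 6. Corank 1: A-series; mu = 6 gives A_6.

Type A_6, Milnor number mu = 6.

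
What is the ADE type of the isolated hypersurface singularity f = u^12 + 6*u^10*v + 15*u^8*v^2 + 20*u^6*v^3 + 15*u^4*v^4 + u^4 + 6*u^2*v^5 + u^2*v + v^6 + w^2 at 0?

D_{7}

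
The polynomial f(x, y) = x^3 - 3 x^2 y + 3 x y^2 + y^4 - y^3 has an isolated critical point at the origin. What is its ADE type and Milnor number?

Type E_{6}, Milnor number mu = 6.

The Hessian of f at 0 has rank 0. Corank 2; j^3 = (x - y)^3 is a perfect cube, so E-series; the 4-jet and mu = 6 give E_6.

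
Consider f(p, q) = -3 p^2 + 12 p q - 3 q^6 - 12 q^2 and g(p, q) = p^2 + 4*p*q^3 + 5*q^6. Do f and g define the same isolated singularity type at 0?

The Hessian of f at 0 has rank 1. Corank 1: A-series; mu = 5 gives A_5. The Hessian of g at 0 has rank 1. Corank 1: A-series; mu = 5 gives A_5. Both have type A_5, hence right-equivalent.

Yes.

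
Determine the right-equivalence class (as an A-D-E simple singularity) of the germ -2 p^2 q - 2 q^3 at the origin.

D_{4}

The Hessian of f at 0 has rank 0. Corank 2; j^3 = -2*q*(p^2 + q^2) splits into three distinct lines over C (the quadratic factor has nonzero discriminant), so D_4.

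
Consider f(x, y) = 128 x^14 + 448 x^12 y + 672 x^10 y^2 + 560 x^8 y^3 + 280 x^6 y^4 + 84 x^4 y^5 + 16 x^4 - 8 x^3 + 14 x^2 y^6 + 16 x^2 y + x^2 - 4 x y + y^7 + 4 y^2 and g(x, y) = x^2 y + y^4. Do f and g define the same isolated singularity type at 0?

No.

The Hessian of f at 0 is [[2, -4], [-4, 8]] with rank 1, so corank 1. A Groebner basis of the Jacobian ideal J(f) in C{x,y} is {-7*x*y/192 + 5*x/3072 + y^4 + y^3/6 + 3*y^2/64 - 5*y/1536, x*y^2 - x*y/6 + x/192 - 2*y^3/3 + y^2/4 - y/96, x^2 - x/4 + y/2}; counting standard monomials gives mu = 6. Corank 1: A-series; mu = 6 gives A_6. The Hessian of g at 0 is [[0, 0], [0, 0]] with rank 0, so corank 2. A Groebner basis of the Jacobian ideal J(g) in C{x,y} is {x^3, x^2/4 + y^3, x*y}; counting standard monomials gives mu = 5. Corank 2; j^3 = x^2*y has shape L^2 M (L != M), so D-series; mu = 5 gives D_5. f is A_6 but g is D_5, hence not right-equivalent.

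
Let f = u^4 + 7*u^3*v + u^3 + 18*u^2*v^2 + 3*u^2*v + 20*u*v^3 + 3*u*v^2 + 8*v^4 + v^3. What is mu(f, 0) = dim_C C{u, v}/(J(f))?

The Hessian of f at 0 has rank 0. Corank 2; j^3 = (u + v)^3 is a perfect cube, so E-series; the 4-jet and mu = 7 give E_7.

7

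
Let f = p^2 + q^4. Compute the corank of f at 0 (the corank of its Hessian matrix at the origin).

1

The Hessian at 0 is [[2, 0], [0, 0]] of rank 1; hence corank 1.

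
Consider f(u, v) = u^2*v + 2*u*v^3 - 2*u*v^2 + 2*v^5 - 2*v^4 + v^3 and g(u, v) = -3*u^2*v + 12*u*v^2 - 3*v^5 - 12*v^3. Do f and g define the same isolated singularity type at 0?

Yes.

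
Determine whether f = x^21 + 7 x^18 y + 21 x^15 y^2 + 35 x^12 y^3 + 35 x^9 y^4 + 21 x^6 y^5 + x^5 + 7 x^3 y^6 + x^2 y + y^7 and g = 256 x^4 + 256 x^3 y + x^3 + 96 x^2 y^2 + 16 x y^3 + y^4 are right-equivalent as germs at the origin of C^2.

The Hessian of f at 0 has rank 0. Corank 2; j^3 = x^2*y has shape L^2 M (L != M), so D-series; mu = 8 gives D_8. The Hessian of g at 0 has rank 0. Corank 2; j^3 = x^3 is a perfect cube, so E-series; the 4-jet and mu = 6 give E_6. f is D_8 but g is E_6, hence not right-equivalent.

No.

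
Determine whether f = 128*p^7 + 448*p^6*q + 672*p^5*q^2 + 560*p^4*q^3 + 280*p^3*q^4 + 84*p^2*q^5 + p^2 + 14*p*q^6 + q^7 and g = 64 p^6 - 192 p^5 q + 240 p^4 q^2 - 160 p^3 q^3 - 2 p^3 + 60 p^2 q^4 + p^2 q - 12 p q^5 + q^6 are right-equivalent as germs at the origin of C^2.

No.

The Hessian of f at 0 has rank 1. Corank 1: A-series; mu = 6 gives A_6. The Hessian of g at 0 has rank 0. Corank 2; j^3 = -p^2*(2*p - q) has shape L^2 M (L != M), so D-series; mu = 7 gives D_7. f is A_6 but g is D_7, hence not right-equivalent.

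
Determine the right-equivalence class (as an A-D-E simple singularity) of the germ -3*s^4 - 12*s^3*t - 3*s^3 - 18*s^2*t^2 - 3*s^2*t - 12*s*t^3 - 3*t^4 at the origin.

The Hessian of f at 0 has rank 0. Corank 2; j^3 = -3*s^2*(s + t) has shape L^2 M (L != M), so D-series; mu = 5 gives D_5.

D_5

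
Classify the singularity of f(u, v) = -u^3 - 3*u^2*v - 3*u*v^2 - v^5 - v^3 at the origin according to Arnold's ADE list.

The Hessian of f at 0 has rank 0. Corank 2; j^3 = -(u + v)^3 is a perfect cube, so E-series; the 5-jet and mu = 8 give E_8.

E8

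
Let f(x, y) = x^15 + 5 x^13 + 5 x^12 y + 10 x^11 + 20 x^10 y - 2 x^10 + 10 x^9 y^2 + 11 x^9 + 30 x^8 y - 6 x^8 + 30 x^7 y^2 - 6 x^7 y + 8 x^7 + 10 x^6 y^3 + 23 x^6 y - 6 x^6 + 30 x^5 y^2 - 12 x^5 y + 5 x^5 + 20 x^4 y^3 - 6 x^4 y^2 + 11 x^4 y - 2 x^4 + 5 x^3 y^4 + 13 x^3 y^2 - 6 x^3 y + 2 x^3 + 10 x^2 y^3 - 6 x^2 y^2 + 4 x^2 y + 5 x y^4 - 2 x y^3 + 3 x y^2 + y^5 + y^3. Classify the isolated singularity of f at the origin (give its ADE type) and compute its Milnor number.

Type D_{4}, Milnor number mu = 4.

The Hessian of f at 0 has rank 0. Corank 2; j^3 = (x + y)*(2*x^2 + 2*x*y + y^2) splits into three distinct lines over C (the quadratic factor has nonzero discriminant), so D_4.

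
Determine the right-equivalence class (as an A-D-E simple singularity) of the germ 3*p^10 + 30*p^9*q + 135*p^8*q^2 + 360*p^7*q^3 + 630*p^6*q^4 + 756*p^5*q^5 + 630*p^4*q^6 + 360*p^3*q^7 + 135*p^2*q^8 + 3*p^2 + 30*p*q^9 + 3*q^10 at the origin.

The Hessian of f at 0 has rank 1. Corank 1: A-series; mu = 9 gives A_9.

A_{9}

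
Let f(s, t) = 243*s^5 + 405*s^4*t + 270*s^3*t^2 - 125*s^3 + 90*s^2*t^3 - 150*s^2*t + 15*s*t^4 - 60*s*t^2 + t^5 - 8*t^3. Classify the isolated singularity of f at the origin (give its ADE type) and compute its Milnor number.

Type E_{8}, Milnor number mu = 8.

The Hessian of f at 0 is [[0, 0], [0, 0]] with rank 0, so corank 2. A Groebner basis of the Jacobian ideal J(f) in C{s,t} is {t^5, s*t^3 + 23*t^4/60, s^2 + 4*s*t/5 + 4*t^2/25}; counting standard monomials gives mu = 8. Corank 2; j^3 = -(5*s + 2*t)^3 is a perfect cube, so E-series; the 5-jet and mu = 8 give E_8.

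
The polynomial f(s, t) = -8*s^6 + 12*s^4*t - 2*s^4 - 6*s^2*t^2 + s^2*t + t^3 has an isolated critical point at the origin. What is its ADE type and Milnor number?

Type D_4, Milnor number mu = 4.

The Hessian of f at 0 is [[0, 0], [0, 0]] with rank 0, so corank 2. A Groebner basis of the Jacobian ideal J(f) in C{s,t} is {t^3, s^2 + 3*t^2, s*t}; counting standard monomials gives mu = 4. Corank 2; j^3 = t*(s^2 + t^2) splits into three distinct lines over C (the quadratic factor has nonzero discriminant), so D_4.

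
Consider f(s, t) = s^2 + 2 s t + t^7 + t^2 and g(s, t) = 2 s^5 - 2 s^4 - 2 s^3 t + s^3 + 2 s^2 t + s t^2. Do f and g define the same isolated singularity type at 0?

The Hessian of f at 0 is [[2, 2], [2, 2]] with rank 1, so corank 1. A Groebner basis of the Jacobian ideal J(f) in C{s,t} is {t^6, s + t}; counting standard monomials gives mu = 6. Corank 1: A-series; mu = 6 gives A_6. The Hessian of g at 0 is [[0, 0], [0, 0]] with rank 0, so corank 2. A Groebner basis of the Jacobian ideal J(g) in C{s,t} is {s^3 - s^2 - s*t, s^2*t + 5*s^2/4 + 3*s*t/2 + t^2/4, -3*s^2/2 + s*t^2 - 2*s*t - t^2/2, 7*s^2/4 + 5*s*t/2 + t^3 + 3*t^2/4}; counting standard monomials gives mu = 6. Corank 2; j^3 = s*(s + t)^2 has shape L^2 M (L != M), so D-series; mu = 6 gives D_6. f is A_6 but g is D_6, hence not right-equivalent.

No.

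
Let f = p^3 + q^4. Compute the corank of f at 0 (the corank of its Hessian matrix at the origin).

2

The Hessian at 0 is [[0, 0], [0, 0]] of rank 0; hence corank 2.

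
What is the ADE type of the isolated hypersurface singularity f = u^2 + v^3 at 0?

A_2

The Hessian of f at 0 has rank 1. Corank 1: A-series; mu = 2 gives A_2.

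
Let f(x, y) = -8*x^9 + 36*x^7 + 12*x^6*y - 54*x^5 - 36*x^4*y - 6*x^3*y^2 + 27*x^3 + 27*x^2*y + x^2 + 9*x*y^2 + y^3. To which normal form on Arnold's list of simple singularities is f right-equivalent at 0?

A2

The Hessian of f at 0 has rank 1. Corank 1: A-series; mu = 2 gives A_2.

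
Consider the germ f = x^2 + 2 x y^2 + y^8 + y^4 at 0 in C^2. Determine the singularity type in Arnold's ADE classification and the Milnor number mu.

Type A7, Milnor number mu = 7.

The Hessian of f at 0 has rank 1. Corank 1: A-series; mu = 7 gives A_7.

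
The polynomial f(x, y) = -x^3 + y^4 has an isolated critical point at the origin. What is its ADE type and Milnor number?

Type E6, Milnor number mu = 6.

The Hessian of f at 0 has rank 0. Corank 2; j^3 = -x^3 is a perfect cube, so E-series; the 4-jet and mu = 6 give E_6.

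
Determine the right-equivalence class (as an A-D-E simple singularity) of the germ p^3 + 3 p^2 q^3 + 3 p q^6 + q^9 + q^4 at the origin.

E6

The Hessian of f at 0 is [[0, 0], [0, 0]] with rank 0, so corank 2. A Groebner basis of the Jacobian ideal J(f) in C{p,q} is {q^3, p^2}; counting standard monomials gives mu = 6. Corank 2; j^3 = p^3 is a perfect cube, so E-series; the 4-jet and mu = 6 give E_6.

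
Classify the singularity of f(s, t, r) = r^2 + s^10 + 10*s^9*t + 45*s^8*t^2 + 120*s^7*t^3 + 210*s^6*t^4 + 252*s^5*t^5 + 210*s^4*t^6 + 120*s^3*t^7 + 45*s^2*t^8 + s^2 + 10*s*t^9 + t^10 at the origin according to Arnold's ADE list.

A_{9}

The Hessian of f at 0 has rank 2. Corank 1: A-series; mu = 9 gives A_9.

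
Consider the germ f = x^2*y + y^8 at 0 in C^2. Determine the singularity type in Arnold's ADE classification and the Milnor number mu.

Type D_9, Milnor number mu = 9.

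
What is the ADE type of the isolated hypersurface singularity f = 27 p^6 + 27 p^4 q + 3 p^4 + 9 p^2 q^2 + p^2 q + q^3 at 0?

D4

The Hessian of f at 0 is [[0, 0], [0, 0]] with rank 0, so corank 2. A Groebner basis of the Jacobian ideal J(f) in C{p,q} is {q^3, p^2 + 3*q^2, p*q}; counting standard monomials gives mu = 4. Corank 2; j^3 = q*(p^2 + q^2) splits into three distinct lines over C (the quadratic factor has nonzero discriminant), so D_4.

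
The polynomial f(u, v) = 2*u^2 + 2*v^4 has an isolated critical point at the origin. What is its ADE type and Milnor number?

The Hessian of f at 0 has rank 1. Corank 1: A-series; mu = 3 gives A_3.

Type A_3, Milnor number mu = 3.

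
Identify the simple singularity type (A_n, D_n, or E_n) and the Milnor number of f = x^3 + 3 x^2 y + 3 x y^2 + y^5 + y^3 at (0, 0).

The Hessian of f at 0 has rank 0. Corank 2; j^3 = (x + y)^3 is a perfect cube, so E-series; the 5-jet and mu = 8 give E_8.

Type E8, Milnor number mu = 8.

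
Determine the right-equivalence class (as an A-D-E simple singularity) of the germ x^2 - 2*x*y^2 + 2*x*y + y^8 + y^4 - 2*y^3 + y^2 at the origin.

A_7

The Hessian of f at 0 is [[2, 2], [2, 2]] with rank 1, so corank 1. A Groebner basis of the Jacobian ideal J(f) in C{x,y} is {x^4 - 6*x^3 - 14*x^2*y - 11*x^2 - 14*x*y - 3*x - 3*y, x^3*y + 3*x^3 + 6*x^2*y + 4*x^2 + 5*x*y + x + y, -x + y^2 - y}; counting standard monomials gives mu = 7. Corank 1: A-series; mu = 7 gives A_7.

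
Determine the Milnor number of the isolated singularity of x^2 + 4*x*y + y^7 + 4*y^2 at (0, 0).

The Hessian of f at 0 is [[2, 4], [4, 8]] with rank 1, so corank 1. A Groebner basis of the Jacobian ideal J(f) in C{x,y} is {y^6, x + 2*y}; counting standard monomials gives mu = 6. Corank 1: A-series; mu = 6 gives A_6.

6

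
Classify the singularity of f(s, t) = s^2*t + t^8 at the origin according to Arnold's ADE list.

D_{9}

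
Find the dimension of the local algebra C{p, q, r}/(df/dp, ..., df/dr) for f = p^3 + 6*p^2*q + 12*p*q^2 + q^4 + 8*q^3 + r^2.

The Hessian of f at 0 has rank 1. Corank 2; j^3 = (p + 2*q)^3 is a perfect cube, so E-series; the 4-jet and mu = 6 give E_6.

6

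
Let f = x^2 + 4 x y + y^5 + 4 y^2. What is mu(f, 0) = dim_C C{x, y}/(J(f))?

The Hessian of f at 0 has rank 1. Corank 1: A-series; mu = 4 gives A_4.

4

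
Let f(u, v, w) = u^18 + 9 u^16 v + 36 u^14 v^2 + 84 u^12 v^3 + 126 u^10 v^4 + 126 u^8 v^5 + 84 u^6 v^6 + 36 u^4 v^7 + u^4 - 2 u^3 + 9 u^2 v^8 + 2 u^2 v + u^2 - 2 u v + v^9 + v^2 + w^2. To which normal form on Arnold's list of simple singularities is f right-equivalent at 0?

A_{8}

The Hessian of f at 0 is [[2, -2, 0], [-2, 2, 0], [0, 0, 2]] with rank 2, so corank 1. A Groebner basis of the Jacobian ideal J(f) in C{u,v,w} is {-21*u*v^2 + 18*u*v - 7*u/2 + v^5 + 5*v^4/2 + 10*v^3 - 29*v^2/2 + 7*v/2, u*v^3 - 5*u*v^2/2 + 3*u*v/2 - u/4 - v^4/4 + 3*v^3/2 - 5*v^2/4 + v/4, u^2 - u + v, w}; counting standard monomials gives mu = 8. Corank 1: A-series; mu = 8 gives A_8.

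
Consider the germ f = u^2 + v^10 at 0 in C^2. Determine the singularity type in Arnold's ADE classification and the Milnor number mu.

Type A9, Milnor number mu = 9.

The Hessian of f at 0 has rank 1. Corank 1: A-series; mu = 9 gives A_9.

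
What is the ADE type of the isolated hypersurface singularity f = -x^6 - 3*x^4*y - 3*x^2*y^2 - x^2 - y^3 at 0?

A_2

The Hessian of f at 0 has rank 1. Corank 1: A-series; mu = 2 gives A_2.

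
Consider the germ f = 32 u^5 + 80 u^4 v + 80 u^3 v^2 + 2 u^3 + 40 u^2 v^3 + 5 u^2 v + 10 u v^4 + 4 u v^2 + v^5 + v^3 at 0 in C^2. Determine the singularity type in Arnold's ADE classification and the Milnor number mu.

The Hessian of f at 0 has rank 0. Corank 2; j^3 = (u + v)^2*(2*u + v) has shape L^2 M (L != M), so D-series; mu = 6 gives D_6.

Type D6, Milnor number mu = 6.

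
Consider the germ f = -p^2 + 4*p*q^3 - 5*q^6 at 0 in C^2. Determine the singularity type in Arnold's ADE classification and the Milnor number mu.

Type A_5, Milnor number mu = 5.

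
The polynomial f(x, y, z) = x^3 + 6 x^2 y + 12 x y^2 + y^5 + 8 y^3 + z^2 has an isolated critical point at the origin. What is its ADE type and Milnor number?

Type E_8, Milnor number mu = 8.

The Hessian of f at 0 is [[0, 0, 0], [0, 0, 0], [0, 0, 2]] with rank 1, so corank 2. A Groebner basis of the Jacobian ideal J(f) in C{x,y,z} is {y^4, x^2 + 4*x*y + 4*y^2, z}; counting standard monomials gives mu = 8. Corank 2; j^3 = (x + 2*y)^3 is a perfect cube, so E-series; the 5-jet and mu = 8 give E_8.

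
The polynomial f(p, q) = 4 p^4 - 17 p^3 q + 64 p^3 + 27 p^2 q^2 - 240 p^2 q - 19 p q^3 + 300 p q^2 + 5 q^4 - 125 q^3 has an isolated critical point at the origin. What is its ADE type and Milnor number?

The Hessian of f at 0 is [[0, 0], [0, 0]] with rank 0, so corank 2. A Groebner basis of the Jacobian ideal J(f) in C{p,q} is {196608*p^2 - 491520*p*q + q^4 + 64*q^3 + 307200*q^2, p^3 + 2160*p^2 - 5400*p*q - 5*q^3/4 + 3375*q^2, p^2*q + 1216*p^2 - 3040*p*q - 7*q^3/6 + 1900*q^2, 512*p^2 + p*q^2 - 1280*p*q - 13*q^3/12 + 800*q^2}; counting standard monomials gives mu = 7. Corank 2; j^3 = (4*p - 5*q)^3 is a perfect cube, so E-series; the 4-jet and mu = 7 give E_7.

Type E7, Milnor number mu = 7.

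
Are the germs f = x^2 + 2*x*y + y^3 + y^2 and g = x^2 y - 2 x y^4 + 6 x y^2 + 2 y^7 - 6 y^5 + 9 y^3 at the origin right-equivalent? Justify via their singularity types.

No.

The Hessian of f at 0 has rank 1. Corank 1: A-series; mu = 2 gives A_2. The Hessian of g at 0 has rank 0. Corank 2; j^3 = y*(x + 3*y)^2 has shape L^2 M (L != M), so D-series; mu = 8 gives D_8. f is A_2 but g is D_8, hence not right-equivalent.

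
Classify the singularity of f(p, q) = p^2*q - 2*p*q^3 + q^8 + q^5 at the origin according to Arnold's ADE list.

D9

The Hessian of f at 0 has rank 0. Corank 2; j^3 = p^2*q has shape L^2 M (L != M), so D-series; mu = 9 gives D_9.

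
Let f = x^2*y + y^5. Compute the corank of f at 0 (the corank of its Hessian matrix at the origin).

The Hessian at 0 is [[0, 0], [0, 0]] of rank 0; hence corank 2.

2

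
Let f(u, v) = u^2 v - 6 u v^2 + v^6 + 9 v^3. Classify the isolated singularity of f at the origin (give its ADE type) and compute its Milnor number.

The Hessian of f at 0 has rank 0. Corank 2; j^3 = v*(u - 3*v)^2 has shape L^2 M (L != M), so D-series; mu = 7 gives D_7.

Type D_{7}, Milnor number mu = 7.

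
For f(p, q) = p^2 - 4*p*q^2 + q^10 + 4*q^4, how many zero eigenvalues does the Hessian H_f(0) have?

1

Hessian at 0 has rank 1.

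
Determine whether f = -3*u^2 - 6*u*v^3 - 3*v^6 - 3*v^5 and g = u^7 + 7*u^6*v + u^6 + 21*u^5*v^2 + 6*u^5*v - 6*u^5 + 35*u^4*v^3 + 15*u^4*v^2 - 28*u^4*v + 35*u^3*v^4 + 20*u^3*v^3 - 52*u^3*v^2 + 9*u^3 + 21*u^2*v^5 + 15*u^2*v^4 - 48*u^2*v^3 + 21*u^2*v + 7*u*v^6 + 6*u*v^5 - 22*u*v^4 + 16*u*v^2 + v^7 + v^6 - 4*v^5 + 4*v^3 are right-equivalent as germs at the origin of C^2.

No.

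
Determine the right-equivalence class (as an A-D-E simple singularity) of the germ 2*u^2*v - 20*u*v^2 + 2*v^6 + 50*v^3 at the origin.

The Hessian of f at 0 is [[0, 0], [0, 0]] with rank 0, so corank 2. A Groebner basis of the Jacobian ideal J(f) in C{u,v} is {u^2/6 + v^5 - 25*v^2/6, u^3 - 125*v^3, u*v - 5*v^2}; counting standard monomials gives mu = 7. Corank 2; j^3 = 2*v*(u - 5*v)^2 has shape L^2 M (L != M), so D-series; mu = 7 gives D_7.

D_{7}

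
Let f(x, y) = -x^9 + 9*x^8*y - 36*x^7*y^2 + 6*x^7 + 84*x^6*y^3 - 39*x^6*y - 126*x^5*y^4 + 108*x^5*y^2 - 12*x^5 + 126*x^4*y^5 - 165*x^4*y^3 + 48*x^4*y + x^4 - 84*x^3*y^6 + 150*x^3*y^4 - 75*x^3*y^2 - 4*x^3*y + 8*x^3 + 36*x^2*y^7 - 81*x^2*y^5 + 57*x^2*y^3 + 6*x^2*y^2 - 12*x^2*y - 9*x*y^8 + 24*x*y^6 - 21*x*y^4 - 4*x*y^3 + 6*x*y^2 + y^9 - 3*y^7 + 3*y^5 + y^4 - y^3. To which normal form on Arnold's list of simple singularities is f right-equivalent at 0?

E_6

The Hessian of f at 0 has rank 0. Corank 2; j^3 = (2*x - y)^3 is a perfect cube, so E-series; the 4-jet and mu = 6 give E_6.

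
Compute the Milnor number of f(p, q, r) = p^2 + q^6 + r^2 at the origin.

The Hessian of f at 0 has rank 2. Corank 1: A-series; mu = 5 gives A_5.

5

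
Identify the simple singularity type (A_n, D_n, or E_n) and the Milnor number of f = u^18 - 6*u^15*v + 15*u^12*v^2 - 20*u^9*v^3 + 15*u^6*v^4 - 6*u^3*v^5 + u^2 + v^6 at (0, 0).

The Hessian of f at 0 is [[2, 0], [0, 0]] with rank 1, so corank 1. A Groebner basis of the Jacobian ideal J(f) in C{u,v} is {v^5, u}; counting standard monomials gives mu = 5. Corank 1: A-series; mu = 5 gives A_5.

Type A5, Milnor number mu = 5.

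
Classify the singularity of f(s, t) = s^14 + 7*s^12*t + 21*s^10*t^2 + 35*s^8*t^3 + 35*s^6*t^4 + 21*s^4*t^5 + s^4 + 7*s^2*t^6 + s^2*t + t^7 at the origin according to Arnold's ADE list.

The Hessian of f at 0 has rank 0. Corank 2; j^3 = s^2*t has shape L^2 M (L != M), so D-series; mu = 8 gives D_8.

D_{8}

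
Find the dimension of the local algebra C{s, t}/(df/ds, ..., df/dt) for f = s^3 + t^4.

6

The Hessian of f at 0 has rank 0. Corank 2; j^3 = s^3 is a perfect cube, so E-series; the 4-jet and mu = 6 give E_6.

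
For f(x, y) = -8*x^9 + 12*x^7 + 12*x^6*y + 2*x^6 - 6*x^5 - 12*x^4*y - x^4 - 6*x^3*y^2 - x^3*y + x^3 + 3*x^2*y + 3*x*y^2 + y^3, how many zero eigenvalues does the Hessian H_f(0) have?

The Hessian at 0 is [[0, 0], [0, 0]] of rank 0; hence corank 2.

2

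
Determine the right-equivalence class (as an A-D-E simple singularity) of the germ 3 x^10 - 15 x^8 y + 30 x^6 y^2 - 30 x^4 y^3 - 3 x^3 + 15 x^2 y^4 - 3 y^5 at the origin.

The Hessian of f at 0 has rank 0. Corank 2; j^3 = -3*x^3 is a perfect cube, so E-series; the 5-jet and mu = 8 give E_8.

E_{8}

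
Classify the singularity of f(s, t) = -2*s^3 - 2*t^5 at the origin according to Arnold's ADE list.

E8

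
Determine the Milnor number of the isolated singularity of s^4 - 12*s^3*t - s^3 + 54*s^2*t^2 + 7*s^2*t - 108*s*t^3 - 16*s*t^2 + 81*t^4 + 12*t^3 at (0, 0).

5

The Hessian of f at 0 has rank 0. Corank 2; j^3 = -(s - 3*t)*(s - 2*t)^2 has shape L^2 M (L != M), so D-series; mu = 5 gives D_5.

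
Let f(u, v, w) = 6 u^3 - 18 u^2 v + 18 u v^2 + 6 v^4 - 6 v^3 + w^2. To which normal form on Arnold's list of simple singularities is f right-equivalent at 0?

E_{6}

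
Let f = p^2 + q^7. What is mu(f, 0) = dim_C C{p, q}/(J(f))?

6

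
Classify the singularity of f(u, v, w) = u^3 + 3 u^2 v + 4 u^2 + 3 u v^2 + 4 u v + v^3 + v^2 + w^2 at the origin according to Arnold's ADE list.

A_2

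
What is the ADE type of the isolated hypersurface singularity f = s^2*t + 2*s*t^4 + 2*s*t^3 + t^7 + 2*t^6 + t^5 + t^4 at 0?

D_{5}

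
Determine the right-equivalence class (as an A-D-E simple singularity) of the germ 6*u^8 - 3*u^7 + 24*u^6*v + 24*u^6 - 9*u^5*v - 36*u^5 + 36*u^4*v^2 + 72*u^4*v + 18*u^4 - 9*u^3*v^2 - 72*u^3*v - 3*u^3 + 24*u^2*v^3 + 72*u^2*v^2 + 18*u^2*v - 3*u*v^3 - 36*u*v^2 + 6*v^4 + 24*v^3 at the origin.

E_{7}

The Hessian of f at 0 is [[0, 0], [0, 0]] with rank 0, so corank 2. A Groebner basis of the Jacobian ideal J(f) in C{u,v} is {-3*u^2/164 + 3*u*v/41 + v^4 - v^3/164 - 3*v^2/41, u^3 - 141*u^2/82 + 282*u*v/41 - 703*v^3/82 - 282*v^2/41, u^2*v - 95*u^2/164 + 95*u*v/41 - 2063*v^3/492 - 95*v^2/41, -6*u^2/41 + u*v^2 + 24*u*v/41 - 84*v^3/41 - 24*v^2/41}; counting standard monomials gives mu = 7. Corank 2; j^3 = -3*(u - 2*v)^3 is a perfect cube, so E-series; the 4-jet and mu = 7 give E_7.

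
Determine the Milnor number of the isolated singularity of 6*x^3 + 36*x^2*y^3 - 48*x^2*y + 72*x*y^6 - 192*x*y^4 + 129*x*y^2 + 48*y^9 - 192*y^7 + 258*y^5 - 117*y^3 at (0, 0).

The Hessian of f at 0 has rank 0. Corank 2; j^3 = 3*(x - 3*y)*(2*x^2 - 10*x*y + 13*y^2) splits into three distinct lines over C (the quadratic factor has nonzero discriminant), so D_4.

4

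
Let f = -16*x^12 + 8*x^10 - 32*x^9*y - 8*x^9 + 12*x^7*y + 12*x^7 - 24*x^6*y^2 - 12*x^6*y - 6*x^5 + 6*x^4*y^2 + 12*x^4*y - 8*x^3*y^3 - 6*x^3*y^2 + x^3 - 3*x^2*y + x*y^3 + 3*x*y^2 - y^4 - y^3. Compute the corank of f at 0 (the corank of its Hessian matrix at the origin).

2

Hessian at 0 has rank 0.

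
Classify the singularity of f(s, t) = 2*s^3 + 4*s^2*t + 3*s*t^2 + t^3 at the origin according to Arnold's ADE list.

D_4

The Hessian of f at 0 has rank 0. Corank 2; j^3 = (s + t)*(2*s^2 + 2*s*t + t^2) splits into three distinct lines over C (the quadratic factor has nonzero discriminant), so D_4.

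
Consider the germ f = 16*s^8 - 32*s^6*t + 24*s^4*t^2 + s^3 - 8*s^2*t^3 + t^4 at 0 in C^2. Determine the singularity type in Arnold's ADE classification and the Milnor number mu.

Type E_6, Milnor number mu = 6.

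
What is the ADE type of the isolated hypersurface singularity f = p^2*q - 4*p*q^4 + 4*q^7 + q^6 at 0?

D_7

The Hessian of f at 0 has rank 0. Corank 2; j^3 = p^2*q has shape L^2 M (L != M), so D-series; mu = 7 gives D_7.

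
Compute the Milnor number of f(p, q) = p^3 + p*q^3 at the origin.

7

The Hessian of f at 0 is [[0, 0], [0, 0]] with rank 0, so corank 2. A Groebner basis of the Jacobian ideal J(f) in C{p,q} is {p^3, p*q^2, 3*p^2 + q^3}; counting standard monomials gives mu = 7. Corank 2; j^3 = p^3 is a perfect cube, so E-series; the 4-jet and mu = 7 give E_7.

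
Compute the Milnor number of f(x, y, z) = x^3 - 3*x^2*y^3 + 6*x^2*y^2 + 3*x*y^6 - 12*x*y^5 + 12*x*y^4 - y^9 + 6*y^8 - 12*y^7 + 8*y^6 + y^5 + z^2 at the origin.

The Hessian of f at 0 is [[0, 0, 0], [0, 0, 0], [0, 0, 2]] with rank 1, so corank 2. A Groebner basis of the Jacobian ideal J(f) in C{x,y,z} is {-x^2/2 + x*y^3 - 2*x*y^2, y^4, x^3, x^2*y + 2*x^2 + 8*x*y^2, z}; counting standard monomials gives mu = 8. Corank 2; j^3 = x^3 is a perfect cube, so E-series; the 5-jet and mu = 8 give E_8.

8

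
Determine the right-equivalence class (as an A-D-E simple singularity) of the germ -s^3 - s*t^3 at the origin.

The Hessian of f at 0 is [[0, 0], [0, 0]] with rank 0, so corank 2. A Groebner basis of the Jacobian ideal J(f) in C{s,t} is {s^3, s*t^2, 3*s^2 + t^3}; counting standard monomials gives mu = 7. Corank 2; j^3 = -s^3 is a perfect cube, so E-series; the 4-jet and mu = 7 give E_7.

E7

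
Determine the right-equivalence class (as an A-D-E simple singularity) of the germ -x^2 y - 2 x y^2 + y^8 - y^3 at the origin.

The Hessian of f at 0 has rank 0. Corank 2; j^3 = -y*(x + y)^2 has shape L^2 M (L != M), so D-series; mu = 9 gives D_9.

D9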